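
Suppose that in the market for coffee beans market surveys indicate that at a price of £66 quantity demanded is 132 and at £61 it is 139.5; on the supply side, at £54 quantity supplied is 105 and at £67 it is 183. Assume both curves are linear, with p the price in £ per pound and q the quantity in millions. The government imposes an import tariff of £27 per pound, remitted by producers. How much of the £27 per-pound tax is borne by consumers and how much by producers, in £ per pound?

Demand slope: (139.5 − 132)/(61 − 66) = -1.5, so qd = 231 − 1.5p.
Supply slope: (183 − 105)/(67 − 54) = 6, so qs = 6p − 219.
Without the tax, 231 − 1.5p = 6p − 219 gives 7.5p = 450, so p* = £60 and q* = 141.
With the tax collected from producers, supply shifts: qs = 6(p − 27) − 219.
New equilibrium: consumers pay £81.6, producers receive £54.6, q = 108.6. (Wedge: pb − ps = 27.)
Burden on consumers: £21.6; on producers: £5.4. (They sum to £27.)
The less price-elastic side of the market bears the larger share of a per-unit tax.

Consumers bear £21.6 per pound; producers bear £5.4 per pound.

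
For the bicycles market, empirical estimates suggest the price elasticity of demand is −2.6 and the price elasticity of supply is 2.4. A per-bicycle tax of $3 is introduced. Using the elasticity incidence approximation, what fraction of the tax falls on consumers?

Consumers' share ≈ 0.48.

Incidence ratio: consumers' share ≈ εs / (εs + |εd|) = 2.4 / (2.4 + 2.6) = 0.48.
Supply is the less elastic side, so consumers bear the smaller share.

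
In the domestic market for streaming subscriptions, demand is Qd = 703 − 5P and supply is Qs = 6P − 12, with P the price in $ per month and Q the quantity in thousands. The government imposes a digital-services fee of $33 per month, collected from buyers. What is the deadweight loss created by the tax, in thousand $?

Deadweight loss = $1485 thousand.

Without the tax, 703 − 5P = 6P − 12 gives 11P = 715, so P* = $65 and Q* = 378.
With the tax collected from buyers, demand (in seller-price terms) shifts: Qd = 703 − 5(P + 33).
Solving gives Q = 288 with buyers paying $83 and suppliers receiving $50 (the $33 wedge).
Quantity falls by |ΔQ| = |378 − 288| = 90.
DWL = ½ · t · |ΔQ| = ½ · 33 · 90 = $1485.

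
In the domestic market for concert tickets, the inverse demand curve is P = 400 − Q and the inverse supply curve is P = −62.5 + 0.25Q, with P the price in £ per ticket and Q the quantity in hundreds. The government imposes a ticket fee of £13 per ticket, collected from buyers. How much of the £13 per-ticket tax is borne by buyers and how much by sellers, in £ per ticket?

Buyers bear £10.4 per ticket; sellers bear £2.6 per ticket.

Inverting to Q(P) form: Qd = 400 − P; Qs = 4P + 250.
Without the tax, 400 − P = 4P + 250 gives 5P = 150, so P* = £30 and Q* = 370.
With the tax collected from buyers, demand (in seller-price terms) shifts: Qd = 400 − (P + 13).
New equilibrium: buyers pay £40.4, sellers receive £27.4, Q = 359.6. (Wedge: Pb − Ps = 13.)
Burden on buyers: £10.4; on sellers: £2.6. (They sum to £13.)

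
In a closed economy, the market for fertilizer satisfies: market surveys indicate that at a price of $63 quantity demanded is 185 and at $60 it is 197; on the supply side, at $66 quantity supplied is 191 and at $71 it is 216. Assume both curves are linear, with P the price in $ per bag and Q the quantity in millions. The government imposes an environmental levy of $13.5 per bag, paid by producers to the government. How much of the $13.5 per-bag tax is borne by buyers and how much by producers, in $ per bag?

Buyers bear $7.5 per bag; producers bear $6 per bag.

Demand slope: (197 − 185)/(60 − 63) = -4, so Qd = 437 − 4P.
Supply slope: (216 − 191)/(71 − 66) = 5, so Qs = 5P − 139.
Without the tax, 437 − 4P = 5P − 139 gives 9P = 576, so P* = $64 and Q* = 181.
With the tax collected from producers, supply shifts: Qs = 5(P − 13.5) − 139.
New equilibrium: buyers pay $71.5, producers receive $58, Q = 151. (Wedge: Pb − Ps = 13.5.)
Burden on buyers: $7.5; on producers: $6. (They sum to $13.5.)
The less price-elastic side of the market bears the larger share of a per-unit tax.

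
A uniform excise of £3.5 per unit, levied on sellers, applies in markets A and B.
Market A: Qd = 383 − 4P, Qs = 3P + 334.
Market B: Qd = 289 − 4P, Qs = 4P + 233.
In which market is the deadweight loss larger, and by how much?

Market B, by £1.75.

Market A: pre-tax P* = £7, Q* = 355; post-tax Q = 349; deadweight loss = £10.5.
Market B: pre-tax P* = £7, Q* = 261; post-tax Q = 254; deadweight loss = £12.25.
Difference: £10.5 vs £12.25 → market B is larger by £1.75.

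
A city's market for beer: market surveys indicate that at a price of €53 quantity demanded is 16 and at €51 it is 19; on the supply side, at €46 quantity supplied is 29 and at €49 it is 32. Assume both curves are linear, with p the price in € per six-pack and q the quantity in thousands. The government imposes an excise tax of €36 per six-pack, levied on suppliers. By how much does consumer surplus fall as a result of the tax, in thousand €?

Demand slope: (19 − 16)/(51 − 53) = -1.5, so qd = 95.5 − 1.5p.
Supply slope: (32 − 29)/(49 − 46) = 1, so qs = p − 17.
Without the tax, 95.5 − 1.5p = p − 17 gives 2.5p = 112.5, so p* = €45 and q* = 28.
With the tax collected from suppliers, supply shifts: qs = (p − 36) − 17.
Solving gives q = 6.4 with consumers paying €59.4 and suppliers receiving €23.4 (the €36 wedge).
ΔCS is the trapezoid between Q = 6.4 and Q = 28 of height €14.4: ½ · (28 + 6.4) · 14.4 = €247.68.

Consumer surplus falls by €247.68 thousand.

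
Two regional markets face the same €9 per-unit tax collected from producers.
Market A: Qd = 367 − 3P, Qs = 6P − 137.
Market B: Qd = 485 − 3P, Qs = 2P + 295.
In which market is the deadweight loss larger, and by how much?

Market A: pre-tax P* = €56, Q* = 199; post-tax Q = 181; deadweight loss = €81.
Market B: pre-tax P* = €38, Q* = 371; post-tax Q = 360.2; deadweight loss = €48.6.
Difference: €81 vs €48.6 → market A is larger by €32.4.

Market A, by €32.4.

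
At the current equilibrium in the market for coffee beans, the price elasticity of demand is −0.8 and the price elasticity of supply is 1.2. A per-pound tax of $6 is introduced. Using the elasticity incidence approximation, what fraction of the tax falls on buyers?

Incidence ratio: buyers' share ≈ εs / (εs + |εd|) = 1.2 / (1.2 + 0.8) = 0.6.
Supply is the more elastic side, so buyers bear the larger share.

Buyers' share ≈ 0.6.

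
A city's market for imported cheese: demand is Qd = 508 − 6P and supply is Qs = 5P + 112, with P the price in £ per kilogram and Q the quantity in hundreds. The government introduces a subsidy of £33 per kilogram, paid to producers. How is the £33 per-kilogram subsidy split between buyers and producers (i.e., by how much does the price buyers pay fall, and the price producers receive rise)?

Buyers gain £15 per kilogram; producers gain £18 per kilogram.

Without the subsidy, 508 − 6P = 5P + 112 gives 11P = 396, so P* = £36 and Q* = 292.
With a per-unit subsidy paid to producers, each receives P + 33 per unit sold, so supply becomes Qs = 5(P + 33) + 112.
Solving gives Q = 382 with buyers paying £21 and producers receiving £54 (the £33 wedge).
Gain to buyers: £15; to producers: £18. (They sum to £33.)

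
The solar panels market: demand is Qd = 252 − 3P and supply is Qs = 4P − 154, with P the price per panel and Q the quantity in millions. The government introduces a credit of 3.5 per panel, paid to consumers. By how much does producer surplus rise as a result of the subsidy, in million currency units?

Without the subsidy, 252 − 3P = 4P − 154 gives 7P = 406, so P* = 58 and Q* = 78.
With a per-unit subsidy paid to consumers, each effectively pays P − 3.5, so demand becomes Qd = 252 − 3(P − 3.5).
New equilibrium: consumers pay 56, producers receive 59.5, Q = 84. (Wedge: Pb − Ps = −3.5.)
ΔPS is the trapezoid between Q = 84 and Q = 78 of height 1.5: ½ · (78 + 84) · 1.5 = 121.5.

Producer surplus rises by 121.5 million.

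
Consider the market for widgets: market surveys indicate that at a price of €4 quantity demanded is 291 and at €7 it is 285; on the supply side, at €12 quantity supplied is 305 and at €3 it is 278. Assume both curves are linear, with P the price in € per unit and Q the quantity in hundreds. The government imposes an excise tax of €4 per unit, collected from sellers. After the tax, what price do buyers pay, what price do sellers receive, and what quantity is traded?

Demand slope: (285 − 291)/(7 − 4) = -2, so Qd = 299 − 2P.
Supply slope: (278 − 305)/(3 − 12) = 3, so Qs = 3P + 269.
Without the tax, 299 − 2P = 3P + 269 gives 5P = 30, so P* = €6 and Q* = 287.
With the tax collected from sellers, supply shifts: Qs = 3(P − 4) + 269.
New equilibrium: buyers pay €8.4, sellers receive €4.4, Q = 282.2. (Wedge: Pb − Ps = 4.)

Buyers pay €8.4; sellers receive €4.4; quantity = 282.2.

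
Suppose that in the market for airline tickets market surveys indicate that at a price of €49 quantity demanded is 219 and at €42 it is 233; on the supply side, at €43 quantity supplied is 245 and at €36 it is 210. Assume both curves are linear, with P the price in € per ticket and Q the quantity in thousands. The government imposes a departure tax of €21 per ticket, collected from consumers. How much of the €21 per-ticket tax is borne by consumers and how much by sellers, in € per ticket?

Demand slope: (233 − 219)/(42 − 49) = -2, so Qd = 317 − 2P.
Supply slope: (210 − 245)/(36 − 43) = 5, so Qs = 5P + 30.
Without the tax, 317 − 2P = 5P + 30 gives 7P = 287, so P* = €41 and Q* = 235.
With the tax collected from consumers, demand (in seller-price terms) shifts: Qd = 317 − 2(P + 21).
Solving gives Q = 205 with consumers paying €56 and sellers receiving €35 (the €21 wedge).
Burden on consumers: €15; on sellers: €6. (They sum to €21.)

Consumers bear €15 per ticket; sellers bear €6 per ticket.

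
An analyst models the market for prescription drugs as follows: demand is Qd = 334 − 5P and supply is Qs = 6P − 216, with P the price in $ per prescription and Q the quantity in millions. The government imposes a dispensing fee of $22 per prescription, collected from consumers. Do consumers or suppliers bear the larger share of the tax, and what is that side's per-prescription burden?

Without the tax, 334 − 5P = 6P − 216 gives 11P = 550, so P* = $50 and Q* = 84.
With the tax collected from consumers, demand (in seller-price terms) shifts: Qd = 334 − 5(P + 22).
New equilibrium: consumers pay $62, suppliers receive $40, Q = 24. (Wedge: Pb − Ps = 22.)
Per-prescription burden: consumers $12, suppliers $10.
Consumers take the larger share because demand is less price-elastic here (demand slope 5 vs supply slope 6).

Consumers bear the larger share: $12 per prescription.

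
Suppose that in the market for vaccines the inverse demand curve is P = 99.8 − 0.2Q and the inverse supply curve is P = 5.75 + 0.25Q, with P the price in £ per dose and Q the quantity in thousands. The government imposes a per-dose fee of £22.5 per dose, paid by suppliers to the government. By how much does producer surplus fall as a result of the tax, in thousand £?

Producer surplus falls by £2300 thousand.

Inverting to Q(P) form: Qd = 499 − 5P; Qs = 4P − 23.
Without the tax, 499 − 5P = 4P − 23 gives 9P = 522, so P* = £58 and Q* = 209.
With the tax collected from suppliers, supply shifts: Qs = 4(P − 22.5) − 23.
New equilibrium: buyers pay £68, suppliers receive £45.5, Q = 159. (Wedge: Pb − Ps = 22.5.)
ΔPS is the trapezoid between Q = 159 and Q = 209 of height £12.5: ½ · (209 + 159) · 12.5 = £2300.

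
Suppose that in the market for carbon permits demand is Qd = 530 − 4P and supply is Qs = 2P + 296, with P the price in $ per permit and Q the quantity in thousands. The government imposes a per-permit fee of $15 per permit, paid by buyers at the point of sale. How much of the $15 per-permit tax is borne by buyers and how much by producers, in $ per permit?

Without the tax, 530 − 4P = 2P + 296 gives 6P = 234, so P* = $39 and Q* = 374.
With the tax collected from buyers, demand (in seller-price terms) shifts: Qd = 530 − 4(P + 15).
Solving gives Q = 354 with buyers paying $44 and producers receiving $29 (the $15 wedge).
Burden on buyers: $5; on producers: $10. (They sum to $15.)

Buyers bear $5 per permit; producers bear $10 per permit.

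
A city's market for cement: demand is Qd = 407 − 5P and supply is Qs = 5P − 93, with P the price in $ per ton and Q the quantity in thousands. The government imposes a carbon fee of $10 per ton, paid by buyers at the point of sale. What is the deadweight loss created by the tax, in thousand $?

Without the tax, 407 − 5P = 5P − 93 gives 10P = 500, so P* = $50 and Q* = 157.
With the tax collected from buyers, demand (in seller-price terms) shifts: Qd = 407 − 5(P + 10).
Solving gives Q = 132 with buyers paying $55 and suppliers receiving $45 (the $10 wedge).
Quantity falls by |ΔQ| = |157 − 132| = 25.
DWL = ½ · t · |ΔQ| = ½ · 10 · 25 = $125.

Deadweight loss = $125 thousand.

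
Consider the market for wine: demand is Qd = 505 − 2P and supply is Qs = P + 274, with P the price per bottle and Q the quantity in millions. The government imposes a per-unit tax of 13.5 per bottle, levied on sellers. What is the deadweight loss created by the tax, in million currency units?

Deadweight loss = 60.75 million.

Before the tax: set 505 − 2P = P + 274 → P* = 77, Q* = 351.
With the tax collected from sellers, supply shifts: Qs = (P − 13.5) + 274.
New equilibrium: buyers pay 81.5, sellers receive 68, Q = 342. (Wedge: Pb − Ps = 13.5.)
Quantity falls by |ΔQ| = |351 − 342| = 9.
DWL = ½ · t · |ΔQ| = ½ · 13.5 · 9 = 60.75.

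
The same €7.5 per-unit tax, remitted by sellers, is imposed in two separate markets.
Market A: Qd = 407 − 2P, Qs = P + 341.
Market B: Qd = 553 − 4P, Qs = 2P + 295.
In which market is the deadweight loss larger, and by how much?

Market B, by €18.75.

Market A: pre-tax P* = €22, Q* = 363; post-tax Q = 358; deadweight loss = €18.75.
Market B: pre-tax P* = €43, Q* = 381; post-tax Q = 371; deadweight loss = €37.5.
Difference: €18.75 vs €37.5 → market B is larger by €18.75.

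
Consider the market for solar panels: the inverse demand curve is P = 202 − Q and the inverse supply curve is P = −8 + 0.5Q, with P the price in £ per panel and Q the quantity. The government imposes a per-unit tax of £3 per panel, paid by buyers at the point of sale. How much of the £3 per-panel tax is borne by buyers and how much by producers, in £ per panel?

Buyers bear £2 per panel; producers bear £1 per panel.

Inverting to Q(P) form: Qd = 202 − P; Qs = 2P + 16.
Without the tax, 202 − P = 2P + 16 gives 3P = 186, so P* = £62 and Q* = 140.
With the tax collected from buyers, demand (in seller-price terms) shifts: Qd = 202 − (P + 3).
New equilibrium: buyers pay £64, producers receive £61, Q = 138. (Wedge: Pb − Ps = 3.)
Burden on buyers: £2; on producers: £1. (They sum to £3.)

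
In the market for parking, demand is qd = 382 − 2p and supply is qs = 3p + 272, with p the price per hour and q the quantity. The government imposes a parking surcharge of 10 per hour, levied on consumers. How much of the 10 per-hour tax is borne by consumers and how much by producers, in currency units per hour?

Consumers bear 6 per hour; producers bear 4 per hour.

Without the tax, 382 − 2p = 3p + 272 gives 5p = 110, so p* = 22 and q* = 338.
With the tax collected from consumers, demand (in seller-price terms) shifts: qd = 382 − 2(p + 10).
Solving gives q = 326 with consumers paying 28 and producers receiving 18 (the 10 wedge).
Burden on consumers: 6; on producers: 4. (They sum to 10.)
The less price-elastic side of the market bears the larger share of a per-unit tax.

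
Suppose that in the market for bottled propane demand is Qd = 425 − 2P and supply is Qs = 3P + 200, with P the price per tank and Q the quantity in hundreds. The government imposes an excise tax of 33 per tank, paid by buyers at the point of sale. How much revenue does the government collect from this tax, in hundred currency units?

Tax revenue = 9748.2 hundred.

Without the tax, 425 − 2P = 3P + 200 gives 5P = 225, so P* = 45 and Q* = 335.
With the tax collected from buyers, demand (in seller-price terms) shifts: Qd = 425 − 2(P + 33).
New equilibrium: buyers pay 64.8, producers receive 31.8, Q = 295.4. (Wedge: Pb − Ps = 33.)
Revenue = t · Q = 33 · 295.4 = 9748.2.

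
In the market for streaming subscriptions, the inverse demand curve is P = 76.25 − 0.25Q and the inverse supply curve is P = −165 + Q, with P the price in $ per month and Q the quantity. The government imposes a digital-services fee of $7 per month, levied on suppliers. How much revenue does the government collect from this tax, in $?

Tax revenue = $1311.8.

Rewrite in direct form: Qd = 305 − 4P and Qs = P + 165.
Without the tax, 305 − 4P = P + 165 gives 5P = 140, so P* = $28 and Q* = 193.
With the tax collected from suppliers, supply shifts: Qs = (P − 7) + 165.
New equilibrium: buyers pay $29.4, suppliers receive $22.4, Q = 187.4. (Wedge: Pb − Ps = 7.)
Revenue = t · Q = 7 · 187.4 = $1311.8.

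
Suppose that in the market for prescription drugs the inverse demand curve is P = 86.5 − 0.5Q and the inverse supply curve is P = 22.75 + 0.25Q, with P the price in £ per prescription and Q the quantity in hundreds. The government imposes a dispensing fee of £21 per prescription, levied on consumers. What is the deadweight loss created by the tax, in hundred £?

Rewrite in direct form: Qd = 173 − 2P and Qs = 4P − 91.
Before the tax: set 173 − 2P = 4P − 91 → P* = £44, Q* = 85.
With the tax collected from consumers, demand (in seller-price terms) shifts: Qd = 173 − 2(P + 21).
Solving gives Q = 57 with consumers paying £58 and suppliers receiving £37 (the £21 wedge).
Quantity falls by |ΔQ| = |85 − 57| = 28.
DWL = ½ · t · |ΔQ| = ½ · 21 · 28 = £294.

Deadweight loss = £294 hundred.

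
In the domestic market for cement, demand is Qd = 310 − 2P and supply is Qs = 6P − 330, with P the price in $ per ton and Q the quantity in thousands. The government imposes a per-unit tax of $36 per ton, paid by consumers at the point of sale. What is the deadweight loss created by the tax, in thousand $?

Before the tax: set 310 − 2P = 6P − 330 → P* = $80, Q* = 150.
With the tax collected from consumers, demand (in seller-price terms) shifts: Qd = 310 − 2(P + 36).
Solving gives Q = 96 with consumers paying $107 and sellers receiving $71 (the $36 wedge).
Quantity falls by |ΔQ| = |150 − 96| = 54.
DWL = ½ · t · |ΔQ| = ½ · 36 · 54 = $972.

Deadweight loss = $972 thousand.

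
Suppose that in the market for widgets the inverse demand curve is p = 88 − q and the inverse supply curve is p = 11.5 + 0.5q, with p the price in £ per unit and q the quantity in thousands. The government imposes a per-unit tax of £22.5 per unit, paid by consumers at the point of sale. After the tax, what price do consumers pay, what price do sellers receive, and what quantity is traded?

Rewrite in direct form: qd = 88 − p and qs = 2p − 23.
Without the tax, 88 − p = 2p − 23 gives 3p = 111, so p* = £37 and q* = 51.
With the tax collected from consumers, demand (in seller-price terms) shifts: qd = 88 − (p + 22.5).
Solving gives q = 36 with consumers paying £52 and sellers receiving £29.5 (the £22.5 wedge).
The less price-elastic side of the market bears the larger share of a per-unit tax.

Consumers pay £52; sellers receive £29.5; quantity = 36.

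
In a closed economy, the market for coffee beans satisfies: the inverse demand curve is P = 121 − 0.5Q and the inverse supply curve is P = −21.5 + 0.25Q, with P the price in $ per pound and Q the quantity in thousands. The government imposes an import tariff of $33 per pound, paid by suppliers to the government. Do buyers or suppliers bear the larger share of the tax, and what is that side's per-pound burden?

Buyers bear the larger share: $22 per pound.

Rewrite in direct form: Qd = 242 − 2P and Qs = 4P + 86.
Without the tax, 242 − 2P = 4P + 86 gives 6P = 156, so P* = $26 and Q* = 190.
With the tax collected from suppliers, supply shifts: Qs = 4(P − 33) + 86.
Solving gives Q = 146 with buyers paying $48 and suppliers receiving $15 (the $33 wedge).
Per-pound burden: buyers $22, suppliers $11.
Buyers take the larger share because demand is less price-elastic here (demand slope 2 vs supply slope 4).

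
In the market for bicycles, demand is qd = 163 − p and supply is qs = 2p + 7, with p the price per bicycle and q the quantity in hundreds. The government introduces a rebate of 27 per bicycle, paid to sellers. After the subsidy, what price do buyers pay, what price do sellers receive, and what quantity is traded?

Buyers pay 34; sellers receive 61; quantity = 129.

Without the subsidy, 163 − p = 2p + 7 gives 3p = 156, so p* = 52 and q* = 111.
With a per-unit subsidy paid to sellers, each receives p + 27 per unit sold, so supply becomes qs = 2(p + 27) + 7.
Solving gives q = 129 with buyers paying 34 and sellers receiving 61 (the 27 wedge).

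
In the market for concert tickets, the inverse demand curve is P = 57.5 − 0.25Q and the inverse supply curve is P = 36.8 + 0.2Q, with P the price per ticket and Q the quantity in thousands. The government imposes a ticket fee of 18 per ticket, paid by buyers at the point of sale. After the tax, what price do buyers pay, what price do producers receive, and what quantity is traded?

Buyers pay 56; producers receive 38; quantity = 6.

Rewrite in direct form: Qd = 230 − 4P and Qs = 5P − 184.
Without the tax, 230 − 4P = 5P − 184 gives 9P = 414, so P* = 46 and Q* = 46.
With the tax collected from buyers, demand (in seller-price terms) shifts: Qd = 230 − 4(P + 18).
Solving gives Q = 6 with buyers paying 56 and producers receiving 38 (the 18 wedge).
The less price-elastic side of the market bears the larger share of a per-unit tax.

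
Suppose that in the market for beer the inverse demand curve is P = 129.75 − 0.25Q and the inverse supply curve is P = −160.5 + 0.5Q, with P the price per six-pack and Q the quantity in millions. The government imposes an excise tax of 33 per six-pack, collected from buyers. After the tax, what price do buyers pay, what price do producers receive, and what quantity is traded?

Buyers pay 44; producers receive 11; quantity = 343.

Rewrite in direct form: Qd = 519 − 4P and Qs = 2P + 321.
Without the tax, 519 − 4P = 2P + 321 gives 6P = 198, so P* = 33 and Q* = 387.
With the tax collected from buyers, demand (in seller-price terms) shifts: Qd = 519 − 4(P + 33).
Solving gives Q = 343 with buyers paying 44 and producers receiving 11 (the 33 wedge).
The less price-elastic side of the market bears the larger share of a per-unit tax.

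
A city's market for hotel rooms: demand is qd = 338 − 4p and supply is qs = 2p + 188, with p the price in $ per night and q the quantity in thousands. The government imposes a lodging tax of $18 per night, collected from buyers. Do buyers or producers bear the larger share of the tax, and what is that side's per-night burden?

Producers bear the larger share: $12 per night.

Before the tax: set 338 − 4p = 2p + 188 → p* = $25, q* = 238.
With the tax collected from buyers, demand (in seller-price terms) shifts: qd = 338 − 4(p + 18).
New equilibrium: buyers pay $31, producers receive $13, q = 214. (Wedge: pb − ps = 18.)
Per-night burden: buyers $6, producers $12.
Producers take the larger share because supply is less price-elastic here (demand slope 4 vs supply slope 2).
The less price-elastic side of the market bears the larger share of a per-unit tax.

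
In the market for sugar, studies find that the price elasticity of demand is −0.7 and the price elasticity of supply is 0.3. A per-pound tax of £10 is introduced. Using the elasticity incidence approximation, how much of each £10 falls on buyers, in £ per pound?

Buyers bear ≈ £3 per pound.

Incidence ratio: buyers' share ≈ εs / (εs + |εd|) = 0.3 / (0.3 + 0.7) = 0.3.
So buyers bear ≈ 0.3 × £10 = £3; producers bear £7.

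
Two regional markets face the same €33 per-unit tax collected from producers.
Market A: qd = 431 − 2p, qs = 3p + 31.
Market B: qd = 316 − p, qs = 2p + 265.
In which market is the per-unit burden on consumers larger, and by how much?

Market A: pre-tax p* = €80, q* = 271; post-tax q = 231.4; per-unit burden on consumers = €19.8.
Market B: pre-tax p* = €17, q* = 299; post-tax q = 277; per-unit burden on consumers = €22.
Difference: €19.8 vs €22 → market B is larger by €2.2.

Market B, by €2.2.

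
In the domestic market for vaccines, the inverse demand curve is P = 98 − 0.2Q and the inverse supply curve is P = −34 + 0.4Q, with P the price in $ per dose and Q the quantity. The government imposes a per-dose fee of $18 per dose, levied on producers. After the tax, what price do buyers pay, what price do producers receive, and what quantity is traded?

Buyers pay $60; producers receive $42; quantity = 190.

Rewrite in direct form: Qd = 490 − 5P and Qs = 2.5P + 85.
Before the tax: set 490 − 5P = 2.5P + 85 → P* = $54, Q* = 220.
With the tax collected from producers, supply shifts: Qs = 2.5(P − 18) + 85.
Solving gives Q = 190 with buyers paying $60 and producers receiving $42 (the $18 wedge).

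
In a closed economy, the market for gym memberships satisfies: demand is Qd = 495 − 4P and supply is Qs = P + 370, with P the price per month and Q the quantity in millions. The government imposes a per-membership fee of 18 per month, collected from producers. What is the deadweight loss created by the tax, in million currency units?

Deadweight loss = 129.6 million.

Without the tax, 495 − 4P = P + 370 gives 5P = 125, so P* = 25 and Q* = 395.
With the tax collected from producers, supply shifts: Qs = (P − 18) + 370.
Solving gives Q = 380.6 with buyers paying 28.6 and producers receiving 10.6 (the 18 wedge).
Quantity falls by |ΔQ| = |395 − 380.6| = 14.4.
DWL = ½ · t · |ΔQ| = ½ · 18 · 14.4 = 129.6.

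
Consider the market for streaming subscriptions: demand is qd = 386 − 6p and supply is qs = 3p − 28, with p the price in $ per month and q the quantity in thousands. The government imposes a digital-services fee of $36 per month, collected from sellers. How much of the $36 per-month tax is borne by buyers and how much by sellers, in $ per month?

Before the tax: set 386 − 6p = 3p − 28 → p* = $46, q* = 110.
With the tax collected from sellers, supply shifts: qs = 3(p − 36) − 28.
New equilibrium: buyers pay $58, sellers receive $22, q = 38. (Wedge: pb − ps = 36.)
Burden on buyers: $12; on sellers: $24. (They sum to $36.)
The less price-elastic side of the market bears the larger share of a per-unit tax.

Buyers bear $12 per month; sellers bear $24 per month.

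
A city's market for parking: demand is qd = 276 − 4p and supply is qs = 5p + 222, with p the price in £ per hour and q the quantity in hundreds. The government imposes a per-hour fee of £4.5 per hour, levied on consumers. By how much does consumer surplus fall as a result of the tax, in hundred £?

Before the tax: set 276 − 4p = 5p + 222 → p* = £6, q* = 252.
With the tax collected from consumers, demand (in seller-price terms) shifts: qd = 276 − 4(p + 4.5).
Solving gives q = 242 with consumers paying £8.5 and producers receiving £4 (the £4.5 wedge).
ΔCS is the trapezoid between Q = 242 and Q = 252 of height £2.5: ½ · (252 + 242) · 2.5 = £617.5.

Consumer surplus falls by £617.5 hundred.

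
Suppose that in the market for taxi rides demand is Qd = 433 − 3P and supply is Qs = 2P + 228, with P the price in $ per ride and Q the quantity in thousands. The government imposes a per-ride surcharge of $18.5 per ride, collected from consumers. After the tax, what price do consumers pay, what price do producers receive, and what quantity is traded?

Consumers pay $48.4; producers receive $29.9; quantity = 287.8.

Without the tax, 433 − 3P = 2P + 228 gives 5P = 205, so P* = $41 and Q* = 310.
With the tax collected from consumers, demand (in seller-price terms) shifts: Qd = 433 − 3(P + 18.5).
New equilibrium: consumers pay $48.4, producers receive $29.9, Q = 287.8. (Wedge: Pb − Ps = 18.5.)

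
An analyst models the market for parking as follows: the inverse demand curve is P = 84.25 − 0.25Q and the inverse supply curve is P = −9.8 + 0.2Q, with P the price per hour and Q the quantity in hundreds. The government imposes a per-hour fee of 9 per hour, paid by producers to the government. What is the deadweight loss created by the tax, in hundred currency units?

Deadweight loss = 90 hundred.

Rewrite in direct form: Qd = 337 − 4P and Qs = 5P + 49.
Before the tax: set 337 − 4P = 5P + 49 → P* = 32, Q* = 209.
With the tax collected from producers, supply shifts: Qs = 5(P − 9) + 49.
New equilibrium: buyers pay 37, producers receive 28, Q = 189. (Wedge: Pb − Ps = 9.)
Quantity falls by |ΔQ| = |209 − 189| = 20.
DWL = ½ · t · |ΔQ| = ½ · 9 · 20 = 90.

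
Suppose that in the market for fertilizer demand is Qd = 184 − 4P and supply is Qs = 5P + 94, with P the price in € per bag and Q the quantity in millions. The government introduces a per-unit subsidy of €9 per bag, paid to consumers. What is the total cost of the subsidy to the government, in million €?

Before the subsidy: set 184 − 4P = 5P + 94 → P* = €10, Q* = 144.
With a per-unit subsidy paid to consumers, each effectively pays P − 9, so demand becomes Qd = 184 − 4(P − 9).
New equilibrium: consumers pay €5, sellers receive €14, Q = 164. (Wedge: Pb − Ps = −9.)
Outlay = t · Q = 9 · 164 = €1476.

Government outlay = €1476 million.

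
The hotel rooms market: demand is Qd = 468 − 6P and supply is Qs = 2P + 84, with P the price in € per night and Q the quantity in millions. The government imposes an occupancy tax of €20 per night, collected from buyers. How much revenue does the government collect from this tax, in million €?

Tax revenue = €3000 million.

Without the tax, 468 − 6P = 2P + 84 gives 8P = 384, so P* = €48 and Q* = 180.
With the tax collected from buyers, demand (in seller-price terms) shifts: Qd = 468 − 6(P + 20).
New equilibrium: buyers pay €53, suppliers receive €33, Q = 150. (Wedge: Pb − Ps = 20.)
Revenue = t · Q = 20 · 150 = €3000.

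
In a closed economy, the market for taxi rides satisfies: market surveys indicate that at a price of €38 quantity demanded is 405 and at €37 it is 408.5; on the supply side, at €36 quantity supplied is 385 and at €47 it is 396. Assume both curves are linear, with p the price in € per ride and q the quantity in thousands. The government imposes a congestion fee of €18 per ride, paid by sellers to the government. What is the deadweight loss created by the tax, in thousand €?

Deadweight loss = €126 thousand.

Demand slope: (408.5 − 405)/(37 − 38) = -3.5, so qd = 538 − 3.5p.
Supply slope: (396 − 385)/(47 − 36) = 1, so qs = p + 349.
Before the tax: set 538 − 3.5p = p + 349 → p* = €42, q* = 391.
With the tax collected from sellers, supply shifts: qs = (p − 18) + 349.
Solving gives q = 377 with buyers paying €46 and sellers receiving €28 (the €18 wedge).
Quantity falls by |ΔQ| = |391 − 377| = 14.
DWL = ½ · t · |ΔQ| = ½ · 18 · 14 = €126.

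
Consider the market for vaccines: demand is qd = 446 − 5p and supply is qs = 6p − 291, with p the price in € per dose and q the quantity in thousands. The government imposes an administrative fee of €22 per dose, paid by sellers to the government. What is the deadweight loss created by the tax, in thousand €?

Deadweight loss = €660 thousand.

Before the tax: set 446 − 5p = 6p − 291 → p* = €67, q* = 111.
With the tax collected from sellers, supply shifts: qs = 6(p − 22) − 291.
Solving gives q = 51 with buyers paying €79 and sellers receiving €57 (the €22 wedge).
Quantity falls by |ΔQ| = |111 − 51| = 60.
DWL = ½ · t · |ΔQ| = ½ · 22 · 60 = €660.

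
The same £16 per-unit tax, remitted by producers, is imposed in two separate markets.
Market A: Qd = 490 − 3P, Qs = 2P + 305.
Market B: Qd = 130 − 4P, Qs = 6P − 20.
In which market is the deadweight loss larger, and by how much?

Market B, by £153.6.

Market A: pre-tax P* = £37, Q* = 379; post-tax Q = 359.8; deadweight loss = £153.6.
Market B: pre-tax P* = £15, Q* = 70; post-tax Q = 31.6; deadweight loss = £307.2.
Difference: £153.6 vs £307.2 → market B is larger by £153.6.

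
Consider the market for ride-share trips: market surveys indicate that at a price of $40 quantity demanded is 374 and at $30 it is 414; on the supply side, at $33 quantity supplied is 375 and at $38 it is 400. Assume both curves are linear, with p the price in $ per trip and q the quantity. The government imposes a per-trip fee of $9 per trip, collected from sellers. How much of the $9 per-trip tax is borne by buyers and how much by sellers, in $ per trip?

Demand slope: (414 − 374)/(30 − 40) = -4, so qd = 534 − 4p.
Supply slope: (400 − 375)/(38 − 33) = 5, so qs = 5p + 210.
Without the tax, 534 − 4p = 5p + 210 gives 9p = 324, so p* = $36 and q* = 390.
With the tax collected from sellers, supply shifts: qs = 5(p − 9) + 210.
New equilibrium: buyers pay $41, sellers receive $32, q = 370. (Wedge: pb − ps = 9.)
Burden on buyers: $5; on sellers: $4. (They sum to $9.)

Buyers bear $5 per trip; sellers bear $4 per trip.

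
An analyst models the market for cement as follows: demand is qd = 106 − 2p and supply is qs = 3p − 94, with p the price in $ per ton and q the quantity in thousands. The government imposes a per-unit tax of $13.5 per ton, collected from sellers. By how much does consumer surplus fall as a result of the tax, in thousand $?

Before the tax: set 106 − 2p = 3p − 94 → p* = $40, q* = 26.
With the tax collected from sellers, supply shifts: qs = 3(p − 13.5) − 94.
New equilibrium: buyers pay $48.1, sellers receive $34.6, q = 9.8. (Wedge: pb − ps = 13.5.)
ΔCS is the trapezoid between Q = 9.8 and Q = 26 of height $8.1: ½ · (26 + 9.8) · 8.1 = $144.99.

Consumer surplus falls by $144.99 thousand.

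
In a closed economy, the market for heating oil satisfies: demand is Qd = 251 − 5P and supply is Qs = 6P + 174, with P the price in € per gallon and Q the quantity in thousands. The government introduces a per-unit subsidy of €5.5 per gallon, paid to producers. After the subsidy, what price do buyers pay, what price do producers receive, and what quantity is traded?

Buyers pay €4; producers receive €9.5; quantity = 231.

Without the subsidy, 251 − 5P = 6P + 174 gives 11P = 77, so P* = €7 and Q* = 216.
With a per-unit subsidy paid to producers, each receives P + 5.5 per unit sold, so supply becomes Qs = 6(P + 5.5) + 174.
New equilibrium: buyers pay €4, producers receive €9.5, Q = 231. (Wedge: Pb − Ps = −5.5.)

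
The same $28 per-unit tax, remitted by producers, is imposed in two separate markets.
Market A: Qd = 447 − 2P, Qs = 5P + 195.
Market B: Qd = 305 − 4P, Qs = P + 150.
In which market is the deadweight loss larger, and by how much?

Market A, by $246.4.

Market A: pre-tax P* = $36, Q* = 375; post-tax Q = 335; deadweight loss = $560.
Market B: pre-tax P* = $31, Q* = 181; post-tax Q = 158.6; deadweight loss = $313.6.
Difference: $560 vs $313.6 → market A is larger by $246.4.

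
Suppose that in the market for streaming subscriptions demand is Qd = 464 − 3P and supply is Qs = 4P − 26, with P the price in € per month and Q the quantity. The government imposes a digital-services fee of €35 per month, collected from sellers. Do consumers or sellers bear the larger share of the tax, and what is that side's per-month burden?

Consumers bear the larger share: €20 per month.

Before the tax: set 464 − 3P = 4P − 26 → P* = €70, Q* = 254.
With the tax collected from sellers, supply shifts: Qs = 4(P − 35) − 26.
New equilibrium: consumers pay €90, sellers receive €55, Q = 194. (Wedge: Pb − Ps = 35.)
Per-month burden: consumers €20, sellers €15.
Consumers take the larger share because demand is less price-elastic here (demand slope 3 vs supply slope 4).
The less price-elastic side of the market bears the larger share of a per-unit tax.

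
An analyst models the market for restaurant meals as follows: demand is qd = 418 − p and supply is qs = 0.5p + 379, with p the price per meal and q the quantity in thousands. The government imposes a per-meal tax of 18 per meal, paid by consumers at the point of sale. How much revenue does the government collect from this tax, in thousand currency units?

Without the tax, 418 − p = 0.5p + 379 gives 1.5p = 39, so p* = 26 and q* = 392.
With the tax collected from consumers, demand (in seller-price terms) shifts: qd = 418 − (p + 18).
New equilibrium: consumers pay 32, sellers receive 14, q = 386. (Wedge: pb − ps = 18.)
Revenue = t · Q = 18 · 386 = 6948.

Tax revenue = 6948 thousand.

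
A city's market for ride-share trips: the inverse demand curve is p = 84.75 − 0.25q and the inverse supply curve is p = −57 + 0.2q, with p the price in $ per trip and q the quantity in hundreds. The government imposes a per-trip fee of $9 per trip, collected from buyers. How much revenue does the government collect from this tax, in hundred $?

Rewrite in direct form: qd = 339 − 4p and qs = 5p + 285.
Without the tax, 339 − 4p = 5p + 285 gives 9p = 54, so p* = $6 and q* = 315.
With the tax collected from buyers, demand (in seller-price terms) shifts: qd = 339 − 4(p + 9).
Solving gives q = 295 with buyers paying $11 and suppliers receiving $2 (the $9 wedge).
Revenue = t · Q = 9 · 295 = $2655.

Tax revenue = $2655 hundred.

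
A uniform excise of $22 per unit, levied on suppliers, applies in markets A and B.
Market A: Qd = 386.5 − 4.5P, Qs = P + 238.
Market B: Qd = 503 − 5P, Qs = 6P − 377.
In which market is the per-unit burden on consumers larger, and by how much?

Market B, by $8.

Market A: pre-tax P* = $27, Q* = 265; post-tax Q = 247; per-unit burden on consumers = $4.
Market B: pre-tax P* = $80, Q* = 103; post-tax Q = 43; per-unit burden on consumers = $12.
Difference: $4 vs $12 → market B is larger by $8.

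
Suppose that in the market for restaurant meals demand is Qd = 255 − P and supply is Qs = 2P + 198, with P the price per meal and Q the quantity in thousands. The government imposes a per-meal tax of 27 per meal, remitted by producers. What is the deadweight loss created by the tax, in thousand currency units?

Without the tax, 255 − P = 2P + 198 gives 3P = 57, so P* = 19 and Q* = 236.
With the tax collected from producers, supply shifts: Qs = 2(P − 27) + 198.
Solving gives Q = 218 with buyers paying 37 and producers receiving 10 (the 27 wedge).
Quantity falls by |ΔQ| = |236 − 218| = 18.
DWL = ½ · t · |ΔQ| = ½ · 27 · 18 = 243.

Deadweight loss = 243 thousand.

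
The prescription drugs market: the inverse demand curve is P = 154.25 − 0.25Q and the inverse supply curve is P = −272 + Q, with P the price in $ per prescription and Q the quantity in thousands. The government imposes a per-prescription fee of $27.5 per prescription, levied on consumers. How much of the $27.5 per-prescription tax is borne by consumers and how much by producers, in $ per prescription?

Inverting to Q(P) form: Qd = 617 − 4P; Qs = P + 272.
Without the tax, 617 − 4P = P + 272 gives 5P = 345, so P* = $69 and Q* = 341.
With the tax collected from consumers, demand (in seller-price terms) shifts: Qd = 617 − 4(P + 27.5).
New equilibrium: consumers pay $74.5, producers receive $47, Q = 319. (Wedge: Pb − Ps = 27.5.)
Burden on consumers: $5.5; on producers: $22. (They sum to $27.5.)

Consumers bear $5.5 per prescription; producers bear $22 per prescription.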